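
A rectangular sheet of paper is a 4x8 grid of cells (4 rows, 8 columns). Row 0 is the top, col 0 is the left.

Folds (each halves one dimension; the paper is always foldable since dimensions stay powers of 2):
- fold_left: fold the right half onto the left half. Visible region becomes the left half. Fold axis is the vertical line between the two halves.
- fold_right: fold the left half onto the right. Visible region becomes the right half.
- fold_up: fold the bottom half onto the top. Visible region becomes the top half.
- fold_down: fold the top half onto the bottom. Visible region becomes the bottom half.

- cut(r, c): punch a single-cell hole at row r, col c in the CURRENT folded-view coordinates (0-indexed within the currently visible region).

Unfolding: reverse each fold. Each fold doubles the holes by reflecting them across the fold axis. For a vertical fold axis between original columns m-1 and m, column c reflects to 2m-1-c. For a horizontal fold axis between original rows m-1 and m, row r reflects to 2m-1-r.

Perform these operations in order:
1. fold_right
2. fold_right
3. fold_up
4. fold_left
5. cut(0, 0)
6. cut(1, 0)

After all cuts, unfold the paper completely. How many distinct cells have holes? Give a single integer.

Op 1 fold_right: fold axis v@4; visible region now rows[0,4) x cols[4,8) = 4x4
Op 2 fold_right: fold axis v@6; visible region now rows[0,4) x cols[6,8) = 4x2
Op 3 fold_up: fold axis h@2; visible region now rows[0,2) x cols[6,8) = 2x2
Op 4 fold_left: fold axis v@7; visible region now rows[0,2) x cols[6,7) = 2x1
Op 5 cut(0, 0): punch at orig (0,6); cuts so far [(0, 6)]; region rows[0,2) x cols[6,7) = 2x1
Op 6 cut(1, 0): punch at orig (1,6); cuts so far [(0, 6), (1, 6)]; region rows[0,2) x cols[6,7) = 2x1
Unfold 1 (reflect across v@7): 4 holes -> [(0, 6), (0, 7), (1, 6), (1, 7)]
Unfold 2 (reflect across h@2): 8 holes -> [(0, 6), (0, 7), (1, 6), (1, 7), (2, 6), (2, 7), (3, 6), (3, 7)]
Unfold 3 (reflect across v@6): 16 holes -> [(0, 4), (0, 5), (0, 6), (0, 7), (1, 4), (1, 5), (1, 6), (1, 7), (2, 4), (2, 5), (2, 6), (2, 7), (3, 4), (3, 5), (3, 6), (3, 7)]
Unfold 4 (reflect across v@4): 32 holes -> [(0, 0), (0, 1), (0, 2), (0, 3), (0, 4), (0, 5), (0, 6), (0, 7), (1, 0), (1, 1), (1, 2), (1, 3), (1, 4), (1, 5), (1, 6), (1, 7), (2, 0), (2, 1), (2, 2), (2, 3), (2, 4), (2, 5), (2, 6), (2, 7), (3, 0), (3, 1), (3, 2), (3, 3), (3, 4), (3, 5), (3, 6), (3, 7)]

Answer: 32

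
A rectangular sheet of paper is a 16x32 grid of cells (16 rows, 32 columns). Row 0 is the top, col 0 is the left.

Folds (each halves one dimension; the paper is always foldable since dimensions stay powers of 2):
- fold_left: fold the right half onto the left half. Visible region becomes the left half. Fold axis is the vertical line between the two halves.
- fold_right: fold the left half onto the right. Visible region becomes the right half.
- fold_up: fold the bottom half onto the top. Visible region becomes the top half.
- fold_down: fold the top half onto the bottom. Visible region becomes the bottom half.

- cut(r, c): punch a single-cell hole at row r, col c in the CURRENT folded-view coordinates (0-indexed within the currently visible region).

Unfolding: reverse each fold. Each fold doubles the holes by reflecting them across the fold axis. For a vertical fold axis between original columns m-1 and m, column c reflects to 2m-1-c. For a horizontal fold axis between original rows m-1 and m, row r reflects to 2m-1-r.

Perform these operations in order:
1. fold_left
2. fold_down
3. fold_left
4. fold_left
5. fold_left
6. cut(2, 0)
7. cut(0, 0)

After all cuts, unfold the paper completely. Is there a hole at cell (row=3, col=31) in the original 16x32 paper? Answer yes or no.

Op 1 fold_left: fold axis v@16; visible region now rows[0,16) x cols[0,16) = 16x16
Op 2 fold_down: fold axis h@8; visible region now rows[8,16) x cols[0,16) = 8x16
Op 3 fold_left: fold axis v@8; visible region now rows[8,16) x cols[0,8) = 8x8
Op 4 fold_left: fold axis v@4; visible region now rows[8,16) x cols[0,4) = 8x4
Op 5 fold_left: fold axis v@2; visible region now rows[8,16) x cols[0,2) = 8x2
Op 6 cut(2, 0): punch at orig (10,0); cuts so far [(10, 0)]; region rows[8,16) x cols[0,2) = 8x2
Op 7 cut(0, 0): punch at orig (8,0); cuts so far [(8, 0), (10, 0)]; region rows[8,16) x cols[0,2) = 8x2
Unfold 1 (reflect across v@2): 4 holes -> [(8, 0), (8, 3), (10, 0), (10, 3)]
Unfold 2 (reflect across v@4): 8 holes -> [(8, 0), (8, 3), (8, 4), (8, 7), (10, 0), (10, 3), (10, 4), (10, 7)]
Unfold 3 (reflect across v@8): 16 holes -> [(8, 0), (8, 3), (8, 4), (8, 7), (8, 8), (8, 11), (8, 12), (8, 15), (10, 0), (10, 3), (10, 4), (10, 7), (10, 8), (10, 11), (10, 12), (10, 15)]
Unfold 4 (reflect across h@8): 32 holes -> [(5, 0), (5, 3), (5, 4), (5, 7), (5, 8), (5, 11), (5, 12), (5, 15), (7, 0), (7, 3), (7, 4), (7, 7), (7, 8), (7, 11), (7, 12), (7, 15), (8, 0), (8, 3), (8, 4), (8, 7), (8, 8), (8, 11), (8, 12), (8, 15), (10, 0), (10, 3), (10, 4), (10, 7), (10, 8), (10, 11), (10, 12), (10, 15)]
Unfold 5 (reflect across v@16): 64 holes -> [(5, 0), (5, 3), (5, 4), (5, 7), (5, 8), (5, 11), (5, 12), (5, 15), (5, 16), (5, 19), (5, 20), (5, 23), (5, 24), (5, 27), (5, 28), (5, 31), (7, 0), (7, 3), (7, 4), (7, 7), (7, 8), (7, 11), (7, 12), (7, 15), (7, 16), (7, 19), (7, 20), (7, 23), (7, 24), (7, 27), (7, 28), (7, 31), (8, 0), (8, 3), (8, 4), (8, 7), (8, 8), (8, 11), (8, 12), (8, 15), (8, 16), (8, 19), (8, 20), (8, 23), (8, 24), (8, 27), (8, 28), (8, 31), (10, 0), (10, 3), (10, 4), (10, 7), (10, 8), (10, 11), (10, 12), (10, 15), (10, 16), (10, 19), (10, 20), (10, 23), (10, 24), (10, 27), (10, 28), (10, 31)]
Holes: [(5, 0), (5, 3), (5, 4), (5, 7), (5, 8), (5, 11), (5, 12), (5, 15), (5, 16), (5, 19), (5, 20), (5, 23), (5, 24), (5, 27), (5, 28), (5, 31), (7, 0), (7, 3), (7, 4), (7, 7), (7, 8), (7, 11), (7, 12), (7, 15), (7, 16), (7, 19), (7, 20), (7, 23), (7, 24), (7, 27), (7, 28), (7, 31), (8, 0), (8, 3), (8, 4), (8, 7), (8, 8), (8, 11), (8, 12), (8, 15), (8, 16), (8, 19), (8, 20), (8, 23), (8, 24), (8, 27), (8, 28), (8, 31), (10, 0), (10, 3), (10, 4), (10, 7), (10, 8), (10, 11), (10, 12), (10, 15), (10, 16), (10, 19), (10, 20), (10, 23), (10, 24), (10, 27), (10, 28), (10, 31)]

Answer: no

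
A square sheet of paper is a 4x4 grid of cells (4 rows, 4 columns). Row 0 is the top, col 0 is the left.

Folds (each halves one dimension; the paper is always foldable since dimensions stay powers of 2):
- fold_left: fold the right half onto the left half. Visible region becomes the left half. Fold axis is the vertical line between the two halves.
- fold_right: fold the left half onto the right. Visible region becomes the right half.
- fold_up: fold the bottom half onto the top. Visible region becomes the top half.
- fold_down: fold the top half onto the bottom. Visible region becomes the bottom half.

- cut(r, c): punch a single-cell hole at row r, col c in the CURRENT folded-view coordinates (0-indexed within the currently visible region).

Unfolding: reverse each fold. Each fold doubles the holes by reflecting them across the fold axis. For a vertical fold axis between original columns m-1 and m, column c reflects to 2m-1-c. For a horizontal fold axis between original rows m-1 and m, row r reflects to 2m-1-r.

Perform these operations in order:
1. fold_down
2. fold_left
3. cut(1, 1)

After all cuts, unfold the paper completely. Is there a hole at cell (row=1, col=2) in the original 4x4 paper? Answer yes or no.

Op 1 fold_down: fold axis h@2; visible region now rows[2,4) x cols[0,4) = 2x4
Op 2 fold_left: fold axis v@2; visible region now rows[2,4) x cols[0,2) = 2x2
Op 3 cut(1, 1): punch at orig (3,1); cuts so far [(3, 1)]; region rows[2,4) x cols[0,2) = 2x2
Unfold 1 (reflect across v@2): 2 holes -> [(3, 1), (3, 2)]
Unfold 2 (reflect across h@2): 4 holes -> [(0, 1), (0, 2), (3, 1), (3, 2)]
Holes: [(0, 1), (0, 2), (3, 1), (3, 2)]

Answer: no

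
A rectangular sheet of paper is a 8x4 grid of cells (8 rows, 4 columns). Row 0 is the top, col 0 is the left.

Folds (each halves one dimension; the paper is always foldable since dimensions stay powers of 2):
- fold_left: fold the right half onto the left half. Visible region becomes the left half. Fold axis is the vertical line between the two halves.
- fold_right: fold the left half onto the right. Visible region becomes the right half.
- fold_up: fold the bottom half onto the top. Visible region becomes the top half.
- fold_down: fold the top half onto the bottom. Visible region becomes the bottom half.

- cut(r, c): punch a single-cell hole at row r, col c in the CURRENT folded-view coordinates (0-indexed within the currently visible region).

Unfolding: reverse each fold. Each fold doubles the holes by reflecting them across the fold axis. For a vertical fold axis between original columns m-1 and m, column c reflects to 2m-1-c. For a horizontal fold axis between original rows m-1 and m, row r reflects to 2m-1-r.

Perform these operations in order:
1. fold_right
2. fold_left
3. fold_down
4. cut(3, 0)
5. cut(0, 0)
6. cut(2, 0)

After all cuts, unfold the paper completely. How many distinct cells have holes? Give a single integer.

Answer: 24

Derivation:
Op 1 fold_right: fold axis v@2; visible region now rows[0,8) x cols[2,4) = 8x2
Op 2 fold_left: fold axis v@3; visible region now rows[0,8) x cols[2,3) = 8x1
Op 3 fold_down: fold axis h@4; visible region now rows[4,8) x cols[2,3) = 4x1
Op 4 cut(3, 0): punch at orig (7,2); cuts so far [(7, 2)]; region rows[4,8) x cols[2,3) = 4x1
Op 5 cut(0, 0): punch at orig (4,2); cuts so far [(4, 2), (7, 2)]; region rows[4,8) x cols[2,3) = 4x1
Op 6 cut(2, 0): punch at orig (6,2); cuts so far [(4, 2), (6, 2), (7, 2)]; region rows[4,8) x cols[2,3) = 4x1
Unfold 1 (reflect across h@4): 6 holes -> [(0, 2), (1, 2), (3, 2), (4, 2), (6, 2), (7, 2)]
Unfold 2 (reflect across v@3): 12 holes -> [(0, 2), (0, 3), (1, 2), (1, 3), (3, 2), (3, 3), (4, 2), (4, 3), (6, 2), (6, 3), (7, 2), (7, 3)]
Unfold 3 (reflect across v@2): 24 holes -> [(0, 0), (0, 1), (0, 2), (0, 3), (1, 0), (1, 1), (1, 2), (1, 3), (3, 0), (3, 1), (3, 2), (3, 3), (4, 0), (4, 1), (4, 2), (4, 3), (6, 0), (6, 1), (6, 2), (6, 3), (7, 0), (7, 1), (7, 2), (7, 3)]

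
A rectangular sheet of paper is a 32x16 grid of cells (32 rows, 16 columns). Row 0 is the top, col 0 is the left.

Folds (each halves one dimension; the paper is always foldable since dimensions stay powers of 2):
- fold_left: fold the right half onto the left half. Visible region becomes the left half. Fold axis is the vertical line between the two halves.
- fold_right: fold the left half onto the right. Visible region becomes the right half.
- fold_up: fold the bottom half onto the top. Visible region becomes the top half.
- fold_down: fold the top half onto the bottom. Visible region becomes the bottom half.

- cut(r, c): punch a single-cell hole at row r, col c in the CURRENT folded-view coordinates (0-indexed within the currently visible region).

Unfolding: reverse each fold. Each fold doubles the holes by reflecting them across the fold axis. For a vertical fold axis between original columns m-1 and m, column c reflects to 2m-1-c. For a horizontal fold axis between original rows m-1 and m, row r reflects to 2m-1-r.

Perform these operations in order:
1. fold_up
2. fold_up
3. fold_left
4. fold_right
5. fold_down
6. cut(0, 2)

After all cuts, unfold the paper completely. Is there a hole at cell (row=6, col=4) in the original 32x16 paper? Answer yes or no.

Answer: no

Derivation:
Op 1 fold_up: fold axis h@16; visible region now rows[0,16) x cols[0,16) = 16x16
Op 2 fold_up: fold axis h@8; visible region now rows[0,8) x cols[0,16) = 8x16
Op 3 fold_left: fold axis v@8; visible region now rows[0,8) x cols[0,8) = 8x8
Op 4 fold_right: fold axis v@4; visible region now rows[0,8) x cols[4,8) = 8x4
Op 5 fold_down: fold axis h@4; visible region now rows[4,8) x cols[4,8) = 4x4
Op 6 cut(0, 2): punch at orig (4,6); cuts so far [(4, 6)]; region rows[4,8) x cols[4,8) = 4x4
Unfold 1 (reflect across h@4): 2 holes -> [(3, 6), (4, 6)]
Unfold 2 (reflect across v@4): 4 holes -> [(3, 1), (3, 6), (4, 1), (4, 6)]
Unfold 3 (reflect across v@8): 8 holes -> [(3, 1), (3, 6), (3, 9), (3, 14), (4, 1), (4, 6), (4, 9), (4, 14)]
Unfold 4 (reflect across h@8): 16 holes -> [(3, 1), (3, 6), (3, 9), (3, 14), (4, 1), (4, 6), (4, 9), (4, 14), (11, 1), (11, 6), (11, 9), (11, 14), (12, 1), (12, 6), (12, 9), (12, 14)]
Unfold 5 (reflect across h@16): 32 holes -> [(3, 1), (3, 6), (3, 9), (3, 14), (4, 1), (4, 6), (4, 9), (4, 14), (11, 1), (11, 6), (11, 9), (11, 14), (12, 1), (12, 6), (12, 9), (12, 14), (19, 1), (19, 6), (19, 9), (19, 14), (20, 1), (20, 6), (20, 9), (20, 14), (27, 1), (27, 6), (27, 9), (27, 14), (28, 1), (28, 6), (28, 9), (28, 14)]
Holes: [(3, 1), (3, 6), (3, 9), (3, 14), (4, 1), (4, 6), (4, 9), (4, 14), (11, 1), (11, 6), (11, 9), (11, 14), (12, 1), (12, 6), (12, 9), (12, 14), (19, 1), (19, 6), (19, 9), (19, 14), (20, 1), (20, 6), (20, 9), (20, 14), (27, 1), (27, 6), (27, 9), (27, 14), (28, 1), (28, 6), (28, 9), (28, 14)]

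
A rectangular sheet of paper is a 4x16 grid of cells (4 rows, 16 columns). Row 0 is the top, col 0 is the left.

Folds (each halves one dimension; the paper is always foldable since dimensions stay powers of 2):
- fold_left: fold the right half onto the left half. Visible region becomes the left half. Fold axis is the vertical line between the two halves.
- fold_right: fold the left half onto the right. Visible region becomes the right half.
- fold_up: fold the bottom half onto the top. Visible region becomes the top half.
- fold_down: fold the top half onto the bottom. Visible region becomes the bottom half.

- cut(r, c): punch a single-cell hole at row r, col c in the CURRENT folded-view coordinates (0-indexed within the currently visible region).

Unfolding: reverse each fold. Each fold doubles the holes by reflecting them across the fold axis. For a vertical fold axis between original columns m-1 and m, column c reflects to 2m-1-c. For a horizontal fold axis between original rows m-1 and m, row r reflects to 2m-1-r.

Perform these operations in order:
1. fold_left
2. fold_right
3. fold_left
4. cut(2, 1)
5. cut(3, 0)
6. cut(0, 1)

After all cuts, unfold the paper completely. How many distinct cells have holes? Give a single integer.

Answer: 24

Derivation:
Op 1 fold_left: fold axis v@8; visible region now rows[0,4) x cols[0,8) = 4x8
Op 2 fold_right: fold axis v@4; visible region now rows[0,4) x cols[4,8) = 4x4
Op 3 fold_left: fold axis v@6; visible region now rows[0,4) x cols[4,6) = 4x2
Op 4 cut(2, 1): punch at orig (2,5); cuts so far [(2, 5)]; region rows[0,4) x cols[4,6) = 4x2
Op 5 cut(3, 0): punch at orig (3,4); cuts so far [(2, 5), (3, 4)]; region rows[0,4) x cols[4,6) = 4x2
Op 6 cut(0, 1): punch at orig (0,5); cuts so far [(0, 5), (2, 5), (3, 4)]; region rows[0,4) x cols[4,6) = 4x2
Unfold 1 (reflect across v@6): 6 holes -> [(0, 5), (0, 6), (2, 5), (2, 6), (3, 4), (3, 7)]
Unfold 2 (reflect across v@4): 12 holes -> [(0, 1), (0, 2), (0, 5), (0, 6), (2, 1), (2, 2), (2, 5), (2, 6), (3, 0), (3, 3), (3, 4), (3, 7)]
Unfold 3 (reflect across v@8): 24 holes -> [(0, 1), (0, 2), (0, 5), (0, 6), (0, 9), (0, 10), (0, 13), (0, 14), (2, 1), (2, 2), (2, 5), (2, 6), (2, 9), (2, 10), (2, 13), (2, 14), (3, 0), (3, 3), (3, 4), (3, 7), (3, 8), (3, 11), (3, 12), (3, 15)]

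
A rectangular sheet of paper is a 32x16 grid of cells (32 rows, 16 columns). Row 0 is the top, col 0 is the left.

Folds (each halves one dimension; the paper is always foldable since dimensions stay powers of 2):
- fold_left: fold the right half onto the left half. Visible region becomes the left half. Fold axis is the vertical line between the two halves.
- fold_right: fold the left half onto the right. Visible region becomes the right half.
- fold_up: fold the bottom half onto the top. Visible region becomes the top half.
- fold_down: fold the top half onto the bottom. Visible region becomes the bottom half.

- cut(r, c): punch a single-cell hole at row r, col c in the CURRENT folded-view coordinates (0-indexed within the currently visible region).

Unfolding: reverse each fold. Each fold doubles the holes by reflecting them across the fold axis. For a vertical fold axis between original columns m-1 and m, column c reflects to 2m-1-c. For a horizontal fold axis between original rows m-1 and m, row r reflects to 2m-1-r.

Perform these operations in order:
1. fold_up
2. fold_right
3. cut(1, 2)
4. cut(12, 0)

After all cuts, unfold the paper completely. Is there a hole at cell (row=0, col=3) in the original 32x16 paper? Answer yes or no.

Op 1 fold_up: fold axis h@16; visible region now rows[0,16) x cols[0,16) = 16x16
Op 2 fold_right: fold axis v@8; visible region now rows[0,16) x cols[8,16) = 16x8
Op 3 cut(1, 2): punch at orig (1,10); cuts so far [(1, 10)]; region rows[0,16) x cols[8,16) = 16x8
Op 4 cut(12, 0): punch at orig (12,8); cuts so far [(1, 10), (12, 8)]; region rows[0,16) x cols[8,16) = 16x8
Unfold 1 (reflect across v@8): 4 holes -> [(1, 5), (1, 10), (12, 7), (12, 8)]
Unfold 2 (reflect across h@16): 8 holes -> [(1, 5), (1, 10), (12, 7), (12, 8), (19, 7), (19, 8), (30, 5), (30, 10)]
Holes: [(1, 5), (1, 10), (12, 7), (12, 8), (19, 7), (19, 8), (30, 5), (30, 10)]

Answer: no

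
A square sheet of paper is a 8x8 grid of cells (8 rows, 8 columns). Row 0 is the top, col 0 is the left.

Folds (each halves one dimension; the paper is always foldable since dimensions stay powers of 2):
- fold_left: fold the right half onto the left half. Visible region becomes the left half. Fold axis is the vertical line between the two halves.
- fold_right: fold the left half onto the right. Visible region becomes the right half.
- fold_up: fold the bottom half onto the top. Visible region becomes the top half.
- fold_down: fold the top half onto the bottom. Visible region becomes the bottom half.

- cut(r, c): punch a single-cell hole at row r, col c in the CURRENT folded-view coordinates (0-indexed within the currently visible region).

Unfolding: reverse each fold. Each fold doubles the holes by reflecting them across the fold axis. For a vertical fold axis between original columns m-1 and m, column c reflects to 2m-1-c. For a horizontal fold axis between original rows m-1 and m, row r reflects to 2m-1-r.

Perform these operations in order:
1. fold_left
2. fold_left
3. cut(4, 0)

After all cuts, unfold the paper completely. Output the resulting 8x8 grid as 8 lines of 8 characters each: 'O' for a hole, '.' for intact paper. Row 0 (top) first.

Op 1 fold_left: fold axis v@4; visible region now rows[0,8) x cols[0,4) = 8x4
Op 2 fold_left: fold axis v@2; visible region now rows[0,8) x cols[0,2) = 8x2
Op 3 cut(4, 0): punch at orig (4,0); cuts so far [(4, 0)]; region rows[0,8) x cols[0,2) = 8x2
Unfold 1 (reflect across v@2): 2 holes -> [(4, 0), (4, 3)]
Unfold 2 (reflect across v@4): 4 holes -> [(4, 0), (4, 3), (4, 4), (4, 7)]

Answer: ........
........
........
........
O..OO..O
........
........
........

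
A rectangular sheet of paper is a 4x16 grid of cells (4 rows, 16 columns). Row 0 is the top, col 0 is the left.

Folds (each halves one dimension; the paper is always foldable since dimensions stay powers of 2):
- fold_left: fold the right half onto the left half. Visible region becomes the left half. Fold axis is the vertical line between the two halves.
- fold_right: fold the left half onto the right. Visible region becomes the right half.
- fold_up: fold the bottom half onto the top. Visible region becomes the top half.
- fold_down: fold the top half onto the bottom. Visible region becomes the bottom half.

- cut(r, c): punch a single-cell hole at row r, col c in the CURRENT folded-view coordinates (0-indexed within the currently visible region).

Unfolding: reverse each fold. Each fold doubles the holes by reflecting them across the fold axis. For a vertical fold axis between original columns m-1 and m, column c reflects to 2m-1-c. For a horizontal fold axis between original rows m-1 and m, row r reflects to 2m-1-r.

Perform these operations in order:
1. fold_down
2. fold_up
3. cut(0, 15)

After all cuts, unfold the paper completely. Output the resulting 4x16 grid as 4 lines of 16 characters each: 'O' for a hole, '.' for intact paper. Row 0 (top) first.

Answer: ...............O
...............O
...............O
...............O

Derivation:
Op 1 fold_down: fold axis h@2; visible region now rows[2,4) x cols[0,16) = 2x16
Op 2 fold_up: fold axis h@3; visible region now rows[2,3) x cols[0,16) = 1x16
Op 3 cut(0, 15): punch at orig (2,15); cuts so far [(2, 15)]; region rows[2,3) x cols[0,16) = 1x16
Unfold 1 (reflect across h@3): 2 holes -> [(2, 15), (3, 15)]
Unfold 2 (reflect across h@2): 4 holes -> [(0, 15), (1, 15), (2, 15), (3, 15)]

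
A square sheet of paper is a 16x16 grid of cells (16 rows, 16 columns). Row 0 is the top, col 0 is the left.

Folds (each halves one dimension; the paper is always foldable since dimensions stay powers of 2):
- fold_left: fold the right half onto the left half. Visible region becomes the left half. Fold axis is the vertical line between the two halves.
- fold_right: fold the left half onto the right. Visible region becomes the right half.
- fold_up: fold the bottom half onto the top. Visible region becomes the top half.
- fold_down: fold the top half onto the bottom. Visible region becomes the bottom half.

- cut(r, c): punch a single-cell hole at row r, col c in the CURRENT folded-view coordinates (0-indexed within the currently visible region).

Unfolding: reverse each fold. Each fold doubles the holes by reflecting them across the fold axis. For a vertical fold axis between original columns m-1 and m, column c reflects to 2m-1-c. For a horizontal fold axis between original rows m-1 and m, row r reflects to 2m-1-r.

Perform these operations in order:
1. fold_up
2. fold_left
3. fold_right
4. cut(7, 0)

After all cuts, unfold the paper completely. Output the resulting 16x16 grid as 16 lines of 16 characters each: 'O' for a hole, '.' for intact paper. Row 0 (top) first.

Answer: ................
................
................
................
................
................
................
...OO......OO...
...OO......OO...
................
................
................
................
................
................
................

Derivation:
Op 1 fold_up: fold axis h@8; visible region now rows[0,8) x cols[0,16) = 8x16
Op 2 fold_left: fold axis v@8; visible region now rows[0,8) x cols[0,8) = 8x8
Op 3 fold_right: fold axis v@4; visible region now rows[0,8) x cols[4,8) = 8x4
Op 4 cut(7, 0): punch at orig (7,4); cuts so far [(7, 4)]; region rows[0,8) x cols[4,8) = 8x4
Unfold 1 (reflect across v@4): 2 holes -> [(7, 3), (7, 4)]
Unfold 2 (reflect across v@8): 4 holes -> [(7, 3), (7, 4), (7, 11), (7, 12)]
Unfold 3 (reflect across h@8): 8 holes -> [(7, 3), (7, 4), (7, 11), (7, 12), (8, 3), (8, 4), (8, 11), (8, 12)]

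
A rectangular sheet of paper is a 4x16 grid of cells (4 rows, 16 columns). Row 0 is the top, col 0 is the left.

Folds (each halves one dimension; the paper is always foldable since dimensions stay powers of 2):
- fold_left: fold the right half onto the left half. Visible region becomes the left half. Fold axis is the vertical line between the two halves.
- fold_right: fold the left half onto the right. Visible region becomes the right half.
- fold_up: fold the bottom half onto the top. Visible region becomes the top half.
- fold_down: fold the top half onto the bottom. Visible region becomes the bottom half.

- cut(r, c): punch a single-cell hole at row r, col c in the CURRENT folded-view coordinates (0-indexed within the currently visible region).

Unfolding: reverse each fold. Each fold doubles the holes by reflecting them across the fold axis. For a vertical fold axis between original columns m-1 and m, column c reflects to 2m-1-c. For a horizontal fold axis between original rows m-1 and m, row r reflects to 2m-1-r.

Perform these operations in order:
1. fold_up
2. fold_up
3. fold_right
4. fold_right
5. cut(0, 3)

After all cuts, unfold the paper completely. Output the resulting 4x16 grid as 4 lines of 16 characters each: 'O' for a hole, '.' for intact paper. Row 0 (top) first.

Answer: O......OO......O
O......OO......O
O......OO......O
O......OO......O

Derivation:
Op 1 fold_up: fold axis h@2; visible region now rows[0,2) x cols[0,16) = 2x16
Op 2 fold_up: fold axis h@1; visible region now rows[0,1) x cols[0,16) = 1x16
Op 3 fold_right: fold axis v@8; visible region now rows[0,1) x cols[8,16) = 1x8
Op 4 fold_right: fold axis v@12; visible region now rows[0,1) x cols[12,16) = 1x4
Op 5 cut(0, 3): punch at orig (0,15); cuts so far [(0, 15)]; region rows[0,1) x cols[12,16) = 1x4
Unfold 1 (reflect across v@12): 2 holes -> [(0, 8), (0, 15)]
Unfold 2 (reflect across v@8): 4 holes -> [(0, 0), (0, 7), (0, 8), (0, 15)]
Unfold 3 (reflect across h@1): 8 holes -> [(0, 0), (0, 7), (0, 8), (0, 15), (1, 0), (1, 7), (1, 8), (1, 15)]
Unfold 4 (reflect across h@2): 16 holes -> [(0, 0), (0, 7), (0, 8), (0, 15), (1, 0), (1, 7), (1, 8), (1, 15), (2, 0), (2, 7), (2, 8), (2, 15), (3, 0), (3, 7), (3, 8), (3, 15)]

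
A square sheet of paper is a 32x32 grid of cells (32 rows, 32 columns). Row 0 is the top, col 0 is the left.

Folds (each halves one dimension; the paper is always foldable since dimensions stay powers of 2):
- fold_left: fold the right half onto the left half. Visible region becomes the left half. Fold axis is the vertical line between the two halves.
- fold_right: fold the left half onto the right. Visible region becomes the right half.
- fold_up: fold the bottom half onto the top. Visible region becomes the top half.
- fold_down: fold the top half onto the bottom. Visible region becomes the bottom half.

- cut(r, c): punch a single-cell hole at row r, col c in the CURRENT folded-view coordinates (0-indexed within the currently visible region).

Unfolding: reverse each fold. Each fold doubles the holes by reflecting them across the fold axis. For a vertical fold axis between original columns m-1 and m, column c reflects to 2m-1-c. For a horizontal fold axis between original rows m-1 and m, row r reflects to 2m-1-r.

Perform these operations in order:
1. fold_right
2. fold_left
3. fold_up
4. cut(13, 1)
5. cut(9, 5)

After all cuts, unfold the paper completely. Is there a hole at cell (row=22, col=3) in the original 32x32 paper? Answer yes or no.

Answer: no

Derivation:
Op 1 fold_right: fold axis v@16; visible region now rows[0,32) x cols[16,32) = 32x16
Op 2 fold_left: fold axis v@24; visible region now rows[0,32) x cols[16,24) = 32x8
Op 3 fold_up: fold axis h@16; visible region now rows[0,16) x cols[16,24) = 16x8
Op 4 cut(13, 1): punch at orig (13,17); cuts so far [(13, 17)]; region rows[0,16) x cols[16,24) = 16x8
Op 5 cut(9, 5): punch at orig (9,21); cuts so far [(9, 21), (13, 17)]; region rows[0,16) x cols[16,24) = 16x8
Unfold 1 (reflect across h@16): 4 holes -> [(9, 21), (13, 17), (18, 17), (22, 21)]
Unfold 2 (reflect across v@24): 8 holes -> [(9, 21), (9, 26), (13, 17), (13, 30), (18, 17), (18, 30), (22, 21), (22, 26)]
Unfold 3 (reflect across v@16): 16 holes -> [(9, 5), (9, 10), (9, 21), (9, 26), (13, 1), (13, 14), (13, 17), (13, 30), (18, 1), (18, 14), (18, 17), (18, 30), (22, 5), (22, 10), (22, 21), (22, 26)]
Holes: [(9, 5), (9, 10), (9, 21), (9, 26), (13, 1), (13, 14), (13, 17), (13, 30), (18, 1), (18, 14), (18, 17), (18, 30), (22, 5), (22, 10), (22, 21), (22, 26)]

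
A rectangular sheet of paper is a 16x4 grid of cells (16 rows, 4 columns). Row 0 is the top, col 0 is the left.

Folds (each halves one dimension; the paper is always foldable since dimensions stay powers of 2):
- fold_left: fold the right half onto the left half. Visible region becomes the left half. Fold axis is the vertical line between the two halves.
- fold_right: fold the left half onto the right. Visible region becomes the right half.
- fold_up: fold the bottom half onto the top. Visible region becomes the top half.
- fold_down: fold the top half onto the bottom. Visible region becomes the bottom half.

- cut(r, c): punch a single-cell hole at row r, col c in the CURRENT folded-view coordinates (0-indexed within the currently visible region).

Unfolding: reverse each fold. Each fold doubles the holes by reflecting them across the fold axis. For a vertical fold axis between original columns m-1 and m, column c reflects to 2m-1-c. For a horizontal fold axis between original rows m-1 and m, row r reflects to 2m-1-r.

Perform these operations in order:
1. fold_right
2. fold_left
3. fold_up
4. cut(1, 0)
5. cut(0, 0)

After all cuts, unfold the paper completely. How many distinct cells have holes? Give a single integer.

Op 1 fold_right: fold axis v@2; visible region now rows[0,16) x cols[2,4) = 16x2
Op 2 fold_left: fold axis v@3; visible region now rows[0,16) x cols[2,3) = 16x1
Op 3 fold_up: fold axis h@8; visible region now rows[0,8) x cols[2,3) = 8x1
Op 4 cut(1, 0): punch at orig (1,2); cuts so far [(1, 2)]; region rows[0,8) x cols[2,3) = 8x1
Op 5 cut(0, 0): punch at orig (0,2); cuts so far [(0, 2), (1, 2)]; region rows[0,8) x cols[2,3) = 8x1
Unfold 1 (reflect across h@8): 4 holes -> [(0, 2), (1, 2), (14, 2), (15, 2)]
Unfold 2 (reflect across v@3): 8 holes -> [(0, 2), (0, 3), (1, 2), (1, 3), (14, 2), (14, 3), (15, 2), (15, 3)]
Unfold 3 (reflect across v@2): 16 holes -> [(0, 0), (0, 1), (0, 2), (0, 3), (1, 0), (1, 1), (1, 2), (1, 3), (14, 0), (14, 1), (14, 2), (14, 3), (15, 0), (15, 1), (15, 2), (15, 3)]

Answer: 16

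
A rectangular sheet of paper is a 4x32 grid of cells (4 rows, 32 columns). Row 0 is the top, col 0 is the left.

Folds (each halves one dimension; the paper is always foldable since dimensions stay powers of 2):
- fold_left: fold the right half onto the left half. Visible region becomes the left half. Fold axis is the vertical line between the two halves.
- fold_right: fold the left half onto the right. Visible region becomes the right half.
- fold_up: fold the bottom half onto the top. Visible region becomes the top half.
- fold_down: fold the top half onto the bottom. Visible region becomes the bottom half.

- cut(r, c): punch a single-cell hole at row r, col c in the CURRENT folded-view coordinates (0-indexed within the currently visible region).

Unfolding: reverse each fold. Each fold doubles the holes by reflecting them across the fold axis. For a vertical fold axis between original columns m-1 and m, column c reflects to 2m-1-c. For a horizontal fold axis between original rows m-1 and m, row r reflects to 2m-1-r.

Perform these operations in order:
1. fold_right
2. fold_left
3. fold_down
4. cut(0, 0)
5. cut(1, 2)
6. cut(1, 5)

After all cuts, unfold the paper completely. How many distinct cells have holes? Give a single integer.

Answer: 24

Derivation:
Op 1 fold_right: fold axis v@16; visible region now rows[0,4) x cols[16,32) = 4x16
Op 2 fold_left: fold axis v@24; visible region now rows[0,4) x cols[16,24) = 4x8
Op 3 fold_down: fold axis h@2; visible region now rows[2,4) x cols[16,24) = 2x8
Op 4 cut(0, 0): punch at orig (2,16); cuts so far [(2, 16)]; region rows[2,4) x cols[16,24) = 2x8
Op 5 cut(1, 2): punch at orig (3,18); cuts so far [(2, 16), (3, 18)]; region rows[2,4) x cols[16,24) = 2x8
Op 6 cut(1, 5): punch at orig (3,21); cuts so far [(2, 16), (3, 18), (3, 21)]; region rows[2,4) x cols[16,24) = 2x8
Unfold 1 (reflect across h@2): 6 holes -> [(0, 18), (0, 21), (1, 16), (2, 16), (3, 18), (3, 21)]
Unfold 2 (reflect across v@24): 12 holes -> [(0, 18), (0, 21), (0, 26), (0, 29), (1, 16), (1, 31), (2, 16), (2, 31), (3, 18), (3, 21), (3, 26), (3, 29)]
Unfold 3 (reflect across v@16): 24 holes -> [(0, 2), (0, 5), (0, 10), (0, 13), (0, 18), (0, 21), (0, 26), (0, 29), (1, 0), (1, 15), (1, 16), (1, 31), (2, 0), (2, 15), (2, 16), (2, 31), (3, 2), (3, 5), (3, 10), (3, 13), (3, 18), (3, 21), (3, 26), (3, 29)]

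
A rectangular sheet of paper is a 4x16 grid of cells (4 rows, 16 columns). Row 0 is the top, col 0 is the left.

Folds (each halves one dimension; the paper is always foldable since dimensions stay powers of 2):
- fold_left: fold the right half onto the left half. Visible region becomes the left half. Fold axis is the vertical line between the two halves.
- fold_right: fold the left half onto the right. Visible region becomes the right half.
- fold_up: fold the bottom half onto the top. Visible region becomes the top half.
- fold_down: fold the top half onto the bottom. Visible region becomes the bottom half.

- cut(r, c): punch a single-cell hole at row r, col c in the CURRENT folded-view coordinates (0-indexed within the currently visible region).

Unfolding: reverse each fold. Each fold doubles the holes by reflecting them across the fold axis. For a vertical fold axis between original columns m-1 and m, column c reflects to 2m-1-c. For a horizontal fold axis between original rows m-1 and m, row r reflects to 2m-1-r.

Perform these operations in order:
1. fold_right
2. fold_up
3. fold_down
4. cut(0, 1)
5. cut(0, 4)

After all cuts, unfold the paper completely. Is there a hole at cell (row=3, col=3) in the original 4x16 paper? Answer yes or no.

Answer: yes

Derivation:
Op 1 fold_right: fold axis v@8; visible region now rows[0,4) x cols[8,16) = 4x8
Op 2 fold_up: fold axis h@2; visible region now rows[0,2) x cols[8,16) = 2x8
Op 3 fold_down: fold axis h@1; visible region now rows[1,2) x cols[8,16) = 1x8
Op 4 cut(0, 1): punch at orig (1,9); cuts so far [(1, 9)]; region rows[1,2) x cols[8,16) = 1x8
Op 5 cut(0, 4): punch at orig (1,12); cuts so far [(1, 9), (1, 12)]; region rows[1,2) x cols[8,16) = 1x8
Unfold 1 (reflect across h@1): 4 holes -> [(0, 9), (0, 12), (1, 9), (1, 12)]
Unfold 2 (reflect across h@2): 8 holes -> [(0, 9), (0, 12), (1, 9), (1, 12), (2, 9), (2, 12), (3, 9), (3, 12)]
Unfold 3 (reflect across v@8): 16 holes -> [(0, 3), (0, 6), (0, 9), (0, 12), (1, 3), (1, 6), (1, 9), (1, 12), (2, 3), (2, 6), (2, 9), (2, 12), (3, 3), (3, 6), (3, 9), (3, 12)]
Holes: [(0, 3), (0, 6), (0, 9), (0, 12), (1, 3), (1, 6), (1, 9), (1, 12), (2, 3), (2, 6), (2, 9), (2, 12), (3, 3), (3, 6), (3, 9), (3, 12)]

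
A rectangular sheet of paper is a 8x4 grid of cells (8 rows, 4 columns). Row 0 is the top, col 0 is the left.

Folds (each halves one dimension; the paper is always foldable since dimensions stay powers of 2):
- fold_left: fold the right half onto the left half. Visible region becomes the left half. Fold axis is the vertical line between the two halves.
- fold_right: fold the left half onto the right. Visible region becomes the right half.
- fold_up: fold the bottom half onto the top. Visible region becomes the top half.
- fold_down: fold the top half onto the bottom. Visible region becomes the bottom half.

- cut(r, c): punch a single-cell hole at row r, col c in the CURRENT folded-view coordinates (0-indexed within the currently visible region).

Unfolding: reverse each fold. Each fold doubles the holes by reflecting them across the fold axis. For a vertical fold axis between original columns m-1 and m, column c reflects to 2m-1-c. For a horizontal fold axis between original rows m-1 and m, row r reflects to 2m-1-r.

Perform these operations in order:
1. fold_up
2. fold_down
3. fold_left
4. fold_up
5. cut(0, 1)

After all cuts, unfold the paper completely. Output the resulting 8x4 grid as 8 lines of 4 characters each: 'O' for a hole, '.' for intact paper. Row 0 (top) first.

Answer: .OO.
.OO.
.OO.
.OO.
.OO.
.OO.
.OO.
.OO.

Derivation:
Op 1 fold_up: fold axis h@4; visible region now rows[0,4) x cols[0,4) = 4x4
Op 2 fold_down: fold axis h@2; visible region now rows[2,4) x cols[0,4) = 2x4
Op 3 fold_left: fold axis v@2; visible region now rows[2,4) x cols[0,2) = 2x2
Op 4 fold_up: fold axis h@3; visible region now rows[2,3) x cols[0,2) = 1x2
Op 5 cut(0, 1): punch at orig (2,1); cuts so far [(2, 1)]; region rows[2,3) x cols[0,2) = 1x2
Unfold 1 (reflect across h@3): 2 holes -> [(2, 1), (3, 1)]
Unfold 2 (reflect across v@2): 4 holes -> [(2, 1), (2, 2), (3, 1), (3, 2)]
Unfold 3 (reflect across h@2): 8 holes -> [(0, 1), (0, 2), (1, 1), (1, 2), (2, 1), (2, 2), (3, 1), (3, 2)]
Unfold 4 (reflect across h@4): 16 holes -> [(0, 1), (0, 2), (1, 1), (1, 2), (2, 1), (2, 2), (3, 1), (3, 2), (4, 1), (4, 2), (5, 1), (5, 2), (6, 1), (6, 2), (7, 1), (7, 2)]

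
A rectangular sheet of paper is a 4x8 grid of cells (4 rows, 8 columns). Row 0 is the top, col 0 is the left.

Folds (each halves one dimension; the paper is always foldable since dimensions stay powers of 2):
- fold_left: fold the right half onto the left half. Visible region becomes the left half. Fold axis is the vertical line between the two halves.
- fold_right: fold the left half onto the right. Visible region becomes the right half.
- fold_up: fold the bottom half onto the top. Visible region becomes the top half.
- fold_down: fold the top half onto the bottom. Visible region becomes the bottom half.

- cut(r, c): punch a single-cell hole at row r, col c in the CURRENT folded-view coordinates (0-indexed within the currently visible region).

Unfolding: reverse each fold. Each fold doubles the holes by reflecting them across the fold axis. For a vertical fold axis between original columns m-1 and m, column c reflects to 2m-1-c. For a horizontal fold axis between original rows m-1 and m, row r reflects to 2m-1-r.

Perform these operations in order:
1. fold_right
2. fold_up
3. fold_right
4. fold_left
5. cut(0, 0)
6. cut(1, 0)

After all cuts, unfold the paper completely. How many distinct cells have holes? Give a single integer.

Op 1 fold_right: fold axis v@4; visible region now rows[0,4) x cols[4,8) = 4x4
Op 2 fold_up: fold axis h@2; visible region now rows[0,2) x cols[4,8) = 2x4
Op 3 fold_right: fold axis v@6; visible region now rows[0,2) x cols[6,8) = 2x2
Op 4 fold_left: fold axis v@7; visible region now rows[0,2) x cols[6,7) = 2x1
Op 5 cut(0, 0): punch at orig (0,6); cuts so far [(0, 6)]; region rows[0,2) x cols[6,7) = 2x1
Op 6 cut(1, 0): punch at orig (1,6); cuts so far [(0, 6), (1, 6)]; region rows[0,2) x cols[6,7) = 2x1
Unfold 1 (reflect across v@7): 4 holes -> [(0, 6), (0, 7), (1, 6), (1, 7)]
Unfold 2 (reflect across v@6): 8 holes -> [(0, 4), (0, 5), (0, 6), (0, 7), (1, 4), (1, 5), (1, 6), (1, 7)]
Unfold 3 (reflect across h@2): 16 holes -> [(0, 4), (0, 5), (0, 6), (0, 7), (1, 4), (1, 5), (1, 6), (1, 7), (2, 4), (2, 5), (2, 6), (2, 7), (3, 4), (3, 5), (3, 6), (3, 7)]
Unfold 4 (reflect across v@4): 32 holes -> [(0, 0), (0, 1), (0, 2), (0, 3), (0, 4), (0, 5), (0, 6), (0, 7), (1, 0), (1, 1), (1, 2), (1, 3), (1, 4), (1, 5), (1, 6), (1, 7), (2, 0), (2, 1), (2, 2), (2, 3), (2, 4), (2, 5), (2, 6), (2, 7), (3, 0), (3, 1), (3, 2), (3, 3), (3, 4), (3, 5), (3, 6), (3, 7)]

Answer: 32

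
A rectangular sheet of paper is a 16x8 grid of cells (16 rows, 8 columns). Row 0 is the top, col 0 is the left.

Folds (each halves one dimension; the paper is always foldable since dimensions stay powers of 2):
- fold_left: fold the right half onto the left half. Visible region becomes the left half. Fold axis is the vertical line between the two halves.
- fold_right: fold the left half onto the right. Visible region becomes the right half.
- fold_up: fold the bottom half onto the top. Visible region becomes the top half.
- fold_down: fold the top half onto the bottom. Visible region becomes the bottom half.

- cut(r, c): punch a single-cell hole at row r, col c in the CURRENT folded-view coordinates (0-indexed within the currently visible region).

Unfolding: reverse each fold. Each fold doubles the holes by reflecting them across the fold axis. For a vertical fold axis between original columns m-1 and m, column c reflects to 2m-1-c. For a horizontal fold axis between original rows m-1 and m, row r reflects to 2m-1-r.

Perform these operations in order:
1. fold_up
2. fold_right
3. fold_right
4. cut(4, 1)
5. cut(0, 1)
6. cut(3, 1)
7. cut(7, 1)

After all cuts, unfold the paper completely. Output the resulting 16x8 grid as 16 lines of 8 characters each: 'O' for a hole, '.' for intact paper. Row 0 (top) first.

Answer: O..OO..O
........
........
O..OO..O
O..OO..O
........
........
O..OO..O
O..OO..O
........
........
O..OO..O
O..OO..O
........
........
O..OO..O

Derivation:
Op 1 fold_up: fold axis h@8; visible region now rows[0,8) x cols[0,8) = 8x8
Op 2 fold_right: fold axis v@4; visible region now rows[0,8) x cols[4,8) = 8x4
Op 3 fold_right: fold axis v@6; visible region now rows[0,8) x cols[6,8) = 8x2
Op 4 cut(4, 1): punch at orig (4,7); cuts so far [(4, 7)]; region rows[0,8) x cols[6,8) = 8x2
Op 5 cut(0, 1): punch at orig (0,7); cuts so far [(0, 7), (4, 7)]; region rows[0,8) x cols[6,8) = 8x2
Op 6 cut(3, 1): punch at orig (3,7); cuts so far [(0, 7), (3, 7), (4, 7)]; region rows[0,8) x cols[6,8) = 8x2
Op 7 cut(7, 1): punch at orig (7,7); cuts so far [(0, 7), (3, 7), (4, 7), (7, 7)]; region rows[0,8) x cols[6,8) = 8x2
Unfold 1 (reflect across v@6): 8 holes -> [(0, 4), (0, 7), (3, 4), (3, 7), (4, 4), (4, 7), (7, 4), (7, 7)]
Unfold 2 (reflect across v@4): 16 holes -> [(0, 0), (0, 3), (0, 4), (0, 7), (3, 0), (3, 3), (3, 4), (3, 7), (4, 0), (4, 3), (4, 4), (4, 7), (7, 0), (7, 3), (7, 4), (7, 7)]
Unfold 3 (reflect across h@8): 32 holes -> [(0, 0), (0, 3), (0, 4), (0, 7), (3, 0), (3, 3), (3, 4), (3, 7), (4, 0), (4, 3), (4, 4), (4, 7), (7, 0), (7, 3), (7, 4), (7, 7), (8, 0), (8, 3), (8, 4), (8, 7), (11, 0), (11, 3), (11, 4), (11, 7), (12, 0), (12, 3), (12, 4), (12, 7), (15, 0), (15, 3), (15, 4), (15, 7)]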